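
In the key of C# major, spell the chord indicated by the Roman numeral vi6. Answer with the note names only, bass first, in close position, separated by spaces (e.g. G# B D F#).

C# E# A#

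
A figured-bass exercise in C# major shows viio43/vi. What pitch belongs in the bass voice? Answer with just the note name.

The applied chord viio43/vi is rooted on G##: G##-B#-D#-F#.
The figure 43 means second inversion — the fifth is in the bass.

D#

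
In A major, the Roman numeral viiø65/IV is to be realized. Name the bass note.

The applied chord viiø65/IV is rooted on C#: C#-E-G-B.
The figure 65 means first inversion — the third is in the bass.

E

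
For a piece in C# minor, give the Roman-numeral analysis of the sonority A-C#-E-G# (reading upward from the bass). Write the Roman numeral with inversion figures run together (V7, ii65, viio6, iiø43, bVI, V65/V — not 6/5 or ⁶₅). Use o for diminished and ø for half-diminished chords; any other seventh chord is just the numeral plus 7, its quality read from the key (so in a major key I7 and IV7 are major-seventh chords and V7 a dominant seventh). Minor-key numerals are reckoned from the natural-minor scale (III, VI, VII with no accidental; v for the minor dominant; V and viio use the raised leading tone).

VI7

Stacked in thirds the chord is A-C#-E-G#: a major seventh chord on A.
In C# minor, A is the submediant; the diatonic major seventh chord there is VI7.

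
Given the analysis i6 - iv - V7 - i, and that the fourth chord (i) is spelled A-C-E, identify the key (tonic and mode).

i is given as A-C-E — a minor triad with root A.
If A is scale degree 1 and the mode makes that degree carry a minor triad, the tonic is A and the mode is minor.

A minor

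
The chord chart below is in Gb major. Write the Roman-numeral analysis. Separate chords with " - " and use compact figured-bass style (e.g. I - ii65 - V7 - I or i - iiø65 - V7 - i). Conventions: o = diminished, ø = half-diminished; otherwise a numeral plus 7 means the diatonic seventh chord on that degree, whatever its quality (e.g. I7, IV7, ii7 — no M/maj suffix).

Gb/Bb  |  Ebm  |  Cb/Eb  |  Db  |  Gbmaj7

Gb/Bb: root Gb is the tonic; major triad there is I6.
Ebm: root Eb is the submediant; minor triad there is vi.
Cb/Eb: root Cb is the subdominant; major triad there is IV6.
Db: root Db is the dominant; major triad there is V.
Gbmaj7 has root Gb, degree 1 in Gb major, so I7.

I6 - vi - IV6 - V - I7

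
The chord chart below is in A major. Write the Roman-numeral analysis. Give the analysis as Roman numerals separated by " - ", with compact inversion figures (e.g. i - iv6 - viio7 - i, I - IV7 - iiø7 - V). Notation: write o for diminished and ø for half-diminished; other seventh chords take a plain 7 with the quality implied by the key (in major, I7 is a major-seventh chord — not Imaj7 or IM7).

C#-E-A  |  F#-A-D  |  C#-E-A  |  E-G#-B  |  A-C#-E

I6 - IV6 - I6 - V - I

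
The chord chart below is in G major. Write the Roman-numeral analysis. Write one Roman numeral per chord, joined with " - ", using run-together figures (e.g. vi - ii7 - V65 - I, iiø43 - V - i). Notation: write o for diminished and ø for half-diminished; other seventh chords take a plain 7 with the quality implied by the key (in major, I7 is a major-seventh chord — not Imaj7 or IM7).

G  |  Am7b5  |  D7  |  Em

I - iiø7 - V7 - vi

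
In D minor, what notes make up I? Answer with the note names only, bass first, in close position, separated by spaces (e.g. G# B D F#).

D F# A

Scale degree 1 in D minor is D; here the chord built on it is altered to a major triad. I is the major tonic (Picardy third), borrowed from the parallel major.
So the chord is D-F#-A.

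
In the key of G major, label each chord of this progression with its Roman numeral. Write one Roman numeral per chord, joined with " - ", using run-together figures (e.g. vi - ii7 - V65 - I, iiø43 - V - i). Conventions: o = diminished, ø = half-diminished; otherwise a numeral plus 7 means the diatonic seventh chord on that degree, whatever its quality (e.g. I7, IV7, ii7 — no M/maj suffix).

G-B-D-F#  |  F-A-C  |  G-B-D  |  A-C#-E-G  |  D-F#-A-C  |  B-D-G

I7 - bVII - I - V7/V - V7 - I6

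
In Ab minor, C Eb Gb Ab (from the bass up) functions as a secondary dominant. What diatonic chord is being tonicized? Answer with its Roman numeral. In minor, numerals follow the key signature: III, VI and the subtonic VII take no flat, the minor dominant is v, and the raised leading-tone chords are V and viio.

iv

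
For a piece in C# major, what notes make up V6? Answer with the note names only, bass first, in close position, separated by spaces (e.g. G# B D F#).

B# D# G#

The numeral's case and figure indicate a major triad. In C# major its root, the fifth degree, is G#.
Stacking thirds from G# gives G#-B#-D#.
The figured bass 6 indicates first inversion, placing the third (B#) in the bass: B#-D#-G#.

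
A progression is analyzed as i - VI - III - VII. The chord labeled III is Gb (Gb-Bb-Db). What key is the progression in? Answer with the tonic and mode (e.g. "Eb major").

III is given as Gb-Bb-Db — a major triad with root Gb.
If Gb is scale degree 3 and the mode makes that degree carry a major triad, the tonic is Eb and the mode is minor.

Eb minor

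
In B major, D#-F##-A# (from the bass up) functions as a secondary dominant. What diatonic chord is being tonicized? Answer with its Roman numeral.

The chord is a major triad on D#.
A dominant resolves down a perfect fifth: D# → G#. In B major, G# is scale degree 6, i.e. vi.

vi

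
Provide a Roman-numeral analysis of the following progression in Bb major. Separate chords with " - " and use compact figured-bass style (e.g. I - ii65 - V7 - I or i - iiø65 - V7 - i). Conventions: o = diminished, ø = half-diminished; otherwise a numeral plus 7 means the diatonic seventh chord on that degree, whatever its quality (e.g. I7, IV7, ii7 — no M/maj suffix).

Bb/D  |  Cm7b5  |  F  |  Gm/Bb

I6 - iiø7 - V - vi6

Bb/D: major triad on Bb = scale degree 1 → I6.
Cm7b5 is non-diatonic — iiø7, a mixture chord from Bb minor.
F has root F, degree 5 in Bb major, so V.
Gm/Bb has root G, degree 6 in Bb major, so vi6.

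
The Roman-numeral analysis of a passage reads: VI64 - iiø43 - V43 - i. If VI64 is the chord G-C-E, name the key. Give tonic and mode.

E minor

The chord C/G is a major triad rooted on C; its label is VI64.
VI64 on C implies C is the submediant; that puts the tonic at E, and the uppercase numeral fits minor mode.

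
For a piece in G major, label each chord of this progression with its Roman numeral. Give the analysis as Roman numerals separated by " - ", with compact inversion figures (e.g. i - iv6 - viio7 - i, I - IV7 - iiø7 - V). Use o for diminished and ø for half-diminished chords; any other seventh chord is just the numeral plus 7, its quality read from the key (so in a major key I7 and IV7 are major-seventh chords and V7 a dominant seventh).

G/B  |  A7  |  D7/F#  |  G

I6 - V7/V - V65 - I

G/B has root G, degree 1 in G major, so I6.
A7: chromatic; A is V of V, so V7/V.
D7/F# has root D, degree 5 in G major, so V65.
G: root G is the tonic; major triad there is I.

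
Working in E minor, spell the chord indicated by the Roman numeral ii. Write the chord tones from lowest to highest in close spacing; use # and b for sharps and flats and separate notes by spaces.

Scale degree 2 in E minor is F#; here the chord built on it is altered to a minor triad. ii is the minor supertonic, borrowed from the parallel major (the Dorian ii).
So the chord is F#-A-C#.

F# A C#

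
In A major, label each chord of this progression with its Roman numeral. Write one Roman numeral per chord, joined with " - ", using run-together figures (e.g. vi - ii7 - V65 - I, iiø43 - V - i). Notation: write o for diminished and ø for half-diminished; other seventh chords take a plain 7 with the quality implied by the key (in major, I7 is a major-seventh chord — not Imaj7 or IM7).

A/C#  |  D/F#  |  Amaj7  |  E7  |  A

I6 - IV6 - I7 - V7 - I

A/C#: major triad on A = scale degree 1 → I6.
D/F# has root D, degree 4 in A major, so IV6.
Amaj7: root A is the tonic; major seventh chord there is I7.
E7: root E is the dominant; dominant seventh chord there is V7.
A has root A, degree 1 in A major, so I.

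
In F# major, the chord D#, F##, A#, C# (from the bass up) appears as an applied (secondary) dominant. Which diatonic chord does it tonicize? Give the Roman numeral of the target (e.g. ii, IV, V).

ii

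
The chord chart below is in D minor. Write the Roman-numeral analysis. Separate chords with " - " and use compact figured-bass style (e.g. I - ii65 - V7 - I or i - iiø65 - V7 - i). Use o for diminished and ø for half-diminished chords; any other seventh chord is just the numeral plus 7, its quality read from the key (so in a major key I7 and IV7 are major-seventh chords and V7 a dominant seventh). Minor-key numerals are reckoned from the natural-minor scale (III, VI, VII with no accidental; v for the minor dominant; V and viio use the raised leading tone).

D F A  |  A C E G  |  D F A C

D-F-A has root D, degree 1 in D minor, so i.
A-C-E-G: minor seventh chord on A = scale degree 5 → v7.
D-F-A-C has root D, degree 1 in D minor, so i7.

i - v7 - i7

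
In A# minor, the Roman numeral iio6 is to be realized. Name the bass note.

D#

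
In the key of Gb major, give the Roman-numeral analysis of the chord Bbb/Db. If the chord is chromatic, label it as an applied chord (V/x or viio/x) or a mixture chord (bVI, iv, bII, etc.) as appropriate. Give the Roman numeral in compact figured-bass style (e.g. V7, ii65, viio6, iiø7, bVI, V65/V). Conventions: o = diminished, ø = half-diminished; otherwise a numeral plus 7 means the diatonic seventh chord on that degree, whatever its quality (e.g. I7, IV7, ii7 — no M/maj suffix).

bIII6

Stacked in thirds the chord is Bbb-Db-Fb: a major triad on Bbb.
Bbb is the lowered third degree of Gb major (diatonic 3 would be Bb). This is a major triad on the lowered third degree, borrowed from the parallel minor.
With Db in the bass the chord is in first inversion, so the figured bass is 6.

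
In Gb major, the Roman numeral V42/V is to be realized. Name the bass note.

The applied chord V42/V is rooted on Ab: Ab-C-Eb-Gb.
The figure 42 means third inversion — the seventh is in the bass.

Gb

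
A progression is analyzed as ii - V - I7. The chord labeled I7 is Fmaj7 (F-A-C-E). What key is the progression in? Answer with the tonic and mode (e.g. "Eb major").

F major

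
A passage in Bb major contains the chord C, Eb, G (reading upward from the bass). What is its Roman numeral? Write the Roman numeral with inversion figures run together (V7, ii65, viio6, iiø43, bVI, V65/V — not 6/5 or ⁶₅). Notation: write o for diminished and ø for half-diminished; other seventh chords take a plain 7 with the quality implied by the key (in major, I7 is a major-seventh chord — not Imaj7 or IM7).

ii

Stacked in thirds the chord is C-Eb-G: a minor triad on C.
C is scale degree 2 in Bb major, and a minor triad on that degree is written ii.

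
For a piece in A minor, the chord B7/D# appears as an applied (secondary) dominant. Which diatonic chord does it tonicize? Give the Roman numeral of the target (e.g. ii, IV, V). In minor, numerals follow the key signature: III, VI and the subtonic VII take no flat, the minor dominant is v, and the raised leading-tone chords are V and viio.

The chord is a dominant seventh chord on B.
A dominant resolves down a perfect fifth: B → E. In A minor, E is scale degree 5, i.e. V.

V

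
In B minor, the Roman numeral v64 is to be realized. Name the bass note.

v in B minor has root F#; the chord is F#-A-C#.
The figure 64 means second inversion — the fifth is in the bass.

C#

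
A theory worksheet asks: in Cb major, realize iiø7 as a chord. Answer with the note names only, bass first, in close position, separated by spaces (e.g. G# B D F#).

Db Fb Abb Cb

Scale degree 2 in Cb major is Db; here the chord built on it is altered to a half-diminished seventh chord. iiø7 is the half-diminished supertonic seventh, borrowed from the parallel minor.
So the chord is Db-Fb-Abb-Cb, a half-diminished seventh chord.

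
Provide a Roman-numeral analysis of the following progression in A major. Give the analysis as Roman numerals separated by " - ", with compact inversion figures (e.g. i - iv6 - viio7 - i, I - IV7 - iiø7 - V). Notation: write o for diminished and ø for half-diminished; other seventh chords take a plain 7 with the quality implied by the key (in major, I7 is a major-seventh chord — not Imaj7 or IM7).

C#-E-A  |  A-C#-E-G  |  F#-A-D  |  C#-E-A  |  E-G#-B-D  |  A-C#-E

I6 - V7/IV - IV6 - I6 - V7 - I

C#-E-A: root A is the tonic; major triad there is I6.
A-C#-E-G is the secondary dominant of IV (dominant seventh chord on A): V7/IV.
F#-A-D: root D is the subdominant; major triad there is IV6.
C#-E-A: root A is the tonic; major triad there is I6.
E-G#-B-D: dominant seventh chord on E = scale degree 5 → V7.
A-C#-E: major triad on A = scale degree 1 → I.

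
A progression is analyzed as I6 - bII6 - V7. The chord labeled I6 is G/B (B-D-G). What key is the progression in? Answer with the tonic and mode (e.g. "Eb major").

The anchor chord is a major triad on G, labeled I6.
If G is scale degree 1 and the mode makes that degree carry a major triad, the tonic is G and the mode is major.

G major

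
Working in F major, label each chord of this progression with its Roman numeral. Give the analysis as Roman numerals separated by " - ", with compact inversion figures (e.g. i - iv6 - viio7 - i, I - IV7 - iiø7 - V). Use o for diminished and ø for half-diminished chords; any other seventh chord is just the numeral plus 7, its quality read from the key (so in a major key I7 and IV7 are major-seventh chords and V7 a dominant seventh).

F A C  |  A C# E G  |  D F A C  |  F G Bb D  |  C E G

F-A-C: major triad on F = scale degree 1 → I.
A-C#-E-G is the secondary dominant of vi (dominant seventh chord on A): V7/vi.
D-F-A-C has root D, degree 6 in F major, so vi7.
F-G-Bb-D: root G is the supertonic; minor seventh chord there is ii42.
C-E-G: root C is the dominant; major triad there is V.

I - V7/vi - vi7 - ii42 - V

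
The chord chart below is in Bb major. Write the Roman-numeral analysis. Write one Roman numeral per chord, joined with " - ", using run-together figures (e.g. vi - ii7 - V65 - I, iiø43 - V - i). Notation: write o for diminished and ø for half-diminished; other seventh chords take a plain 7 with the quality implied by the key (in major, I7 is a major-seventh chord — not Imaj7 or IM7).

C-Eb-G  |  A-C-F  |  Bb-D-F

ii - V6 - I

C-Eb-G: root C is the supertonic; minor triad there is ii.
A-C-F: major triad on F = scale degree 5 → V6.
Bb-D-F has root Bb, degree 1 in Bb major, so I.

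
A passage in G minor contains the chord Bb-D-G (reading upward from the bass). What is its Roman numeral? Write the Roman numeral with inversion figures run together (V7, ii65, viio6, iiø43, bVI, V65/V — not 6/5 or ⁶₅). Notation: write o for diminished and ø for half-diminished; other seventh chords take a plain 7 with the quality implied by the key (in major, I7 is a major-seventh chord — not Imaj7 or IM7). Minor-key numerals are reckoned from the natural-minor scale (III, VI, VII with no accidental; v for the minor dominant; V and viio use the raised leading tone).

i6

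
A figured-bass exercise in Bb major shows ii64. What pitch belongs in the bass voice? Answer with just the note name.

G

ii in Bb major has root C; the chord is C-Eb-G.
The figure 64 means second inversion — the fifth is in the bass.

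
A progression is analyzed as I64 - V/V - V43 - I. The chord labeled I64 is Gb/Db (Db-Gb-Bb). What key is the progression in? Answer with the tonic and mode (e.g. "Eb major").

The anchor chord is a major triad on Gb, labeled I64.
If Gb is scale degree 1 and the mode makes that degree carry a major triad, the tonic is Gb and the mode is major.

Gb major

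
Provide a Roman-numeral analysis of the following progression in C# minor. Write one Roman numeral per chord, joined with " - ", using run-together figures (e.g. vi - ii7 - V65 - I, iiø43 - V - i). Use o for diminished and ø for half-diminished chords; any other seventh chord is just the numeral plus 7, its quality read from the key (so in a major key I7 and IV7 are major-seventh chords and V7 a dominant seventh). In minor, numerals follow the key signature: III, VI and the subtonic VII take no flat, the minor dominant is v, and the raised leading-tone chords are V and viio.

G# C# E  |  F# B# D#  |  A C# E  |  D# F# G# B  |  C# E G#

G#-C#-E: root C# is the tonic; minor triad there is i64.
F#-B#-D#: diminished triad on B# = scale degree 7 → viio64.
A-C#-E: major triad on A = scale degree 6 → VI.
D#-F#-G#-B has root G#, degree 5 in C# minor, so v43.
C#-E-G#: root C# is the tonic; minor triad there is i.

i64 - viio64 - VI - v43 - i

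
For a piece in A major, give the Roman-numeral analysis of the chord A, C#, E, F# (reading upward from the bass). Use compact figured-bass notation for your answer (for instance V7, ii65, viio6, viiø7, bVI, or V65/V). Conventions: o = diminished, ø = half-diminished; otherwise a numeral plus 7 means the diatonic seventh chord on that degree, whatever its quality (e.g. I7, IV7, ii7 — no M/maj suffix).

vi65

The pitches F#-A-C#-E form a minor seventh chord rooted on F#.
F# is scale degree 6 in A major, and a minor seventh chord on that degree is written vi7.
With A in the bass the chord is in first inversion, so the figured bass is 65.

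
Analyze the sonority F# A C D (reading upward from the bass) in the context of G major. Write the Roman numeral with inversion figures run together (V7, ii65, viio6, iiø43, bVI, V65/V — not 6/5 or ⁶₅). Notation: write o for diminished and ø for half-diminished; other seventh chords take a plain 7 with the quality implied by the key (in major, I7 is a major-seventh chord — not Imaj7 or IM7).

The pitches D-F#-A-C form a dominant seventh chord rooted on D.
In G major, D is the dominant; the diatonic dominant seventh chord there is V7.
With F# in the bass the chord is in first inversion, so the figured bass is 65.

V65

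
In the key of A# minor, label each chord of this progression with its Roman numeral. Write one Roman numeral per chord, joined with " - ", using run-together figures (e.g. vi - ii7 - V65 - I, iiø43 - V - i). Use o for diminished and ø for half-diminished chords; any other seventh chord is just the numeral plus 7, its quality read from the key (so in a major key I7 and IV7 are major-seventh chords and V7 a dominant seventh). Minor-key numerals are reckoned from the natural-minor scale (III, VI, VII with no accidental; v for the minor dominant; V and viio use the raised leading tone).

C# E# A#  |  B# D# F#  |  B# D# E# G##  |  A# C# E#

C#-E#-A#: minor triad on A# = scale degree 1 → i6.
B#-D#-F# has root B#, degree 2 in A# minor, so iio.
B#-D#-E#-G## has root E#, degree 5 in A# minor, so V43.
A#-C#-E#: root A# is the tonic; minor triad there is i.

i6 - iio - V43 - i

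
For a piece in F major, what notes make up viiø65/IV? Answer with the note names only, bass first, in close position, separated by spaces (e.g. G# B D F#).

C Eb G A

viiø65/IV is a secondary leading-tone chord. The target IV is Bb in F major; the applied chord is rooted a semitone below, on A.
Building a half-diminished seventh chord on A gives A-C-Eb-G.
With the 65 figure the chord is in first inversion; from the bass C upward in close position it reads C-Eb-G-A.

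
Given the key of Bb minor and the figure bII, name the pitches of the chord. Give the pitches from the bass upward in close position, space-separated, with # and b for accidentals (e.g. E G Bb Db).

Scale degree 2 in Bb minor is C; lowering it a half step gives Cb. bII is the Neapolitan chord — a major triad on the lowered second degree.
So the chord is Cb-Eb-Gb, a major triad.

Cb Eb Gb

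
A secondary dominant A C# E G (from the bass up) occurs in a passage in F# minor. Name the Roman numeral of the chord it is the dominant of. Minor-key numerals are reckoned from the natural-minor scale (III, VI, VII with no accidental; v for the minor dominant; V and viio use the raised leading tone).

The chord is a dominant seventh chord on A.
A dominant resolves down a perfect fifth: A → D. In F# minor, D is scale degree 6, i.e. VI.

VI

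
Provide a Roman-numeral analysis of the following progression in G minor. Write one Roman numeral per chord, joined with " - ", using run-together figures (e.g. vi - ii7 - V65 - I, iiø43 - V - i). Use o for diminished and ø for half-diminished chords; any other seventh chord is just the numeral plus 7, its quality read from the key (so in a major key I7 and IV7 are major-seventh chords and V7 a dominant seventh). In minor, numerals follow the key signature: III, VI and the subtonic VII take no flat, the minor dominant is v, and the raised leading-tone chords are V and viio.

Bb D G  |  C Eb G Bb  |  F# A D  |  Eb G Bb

i6 - iv7 - V6 - VI

Bb-D-G has root G, degree 1 in G minor, so i6.
C-Eb-G-Bb has root C, degree 4 in G minor, so iv7.
F#-A-D has root D, degree 5 in G minor, so V6.
Eb-G-Bb: major triad on Eb = scale degree 6 → VI.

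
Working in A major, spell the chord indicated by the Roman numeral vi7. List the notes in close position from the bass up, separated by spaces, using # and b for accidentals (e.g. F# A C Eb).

In A major, scale degree 6 is F#, and the diatonic chord built there is a minor seventh chord.
Stacking thirds from F# gives F#-A-C#-E.

F# A C# E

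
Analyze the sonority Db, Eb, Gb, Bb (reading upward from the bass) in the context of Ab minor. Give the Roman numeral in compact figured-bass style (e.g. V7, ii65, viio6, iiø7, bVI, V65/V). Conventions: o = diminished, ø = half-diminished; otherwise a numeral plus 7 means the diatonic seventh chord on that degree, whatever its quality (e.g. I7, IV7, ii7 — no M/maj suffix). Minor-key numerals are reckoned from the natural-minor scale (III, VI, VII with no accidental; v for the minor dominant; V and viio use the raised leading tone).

v42

Stacked in thirds the chord is Eb-Gb-Bb-Db: a minor seventh chord on Eb.
Eb is scale degree 5 in Ab minor, and a minor seventh chord on that degree is written v7.
With Db in the bass the chord is in third inversion, so the figured bass is 42.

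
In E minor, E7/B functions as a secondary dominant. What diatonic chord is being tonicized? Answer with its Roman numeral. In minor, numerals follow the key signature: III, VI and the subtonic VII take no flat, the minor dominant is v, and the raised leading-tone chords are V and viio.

iv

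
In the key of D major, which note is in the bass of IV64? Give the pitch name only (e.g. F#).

D

IV in D major has root G; the chord is G-B-D.
The figure 64 means second inversion — the fifth is in the bass.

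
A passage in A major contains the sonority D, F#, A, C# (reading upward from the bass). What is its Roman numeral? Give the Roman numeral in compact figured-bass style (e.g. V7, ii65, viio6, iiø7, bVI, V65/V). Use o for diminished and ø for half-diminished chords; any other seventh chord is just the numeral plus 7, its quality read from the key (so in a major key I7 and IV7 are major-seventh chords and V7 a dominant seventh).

The pitches D-F#-A-C# form a major seventh chord rooted on D.
D is scale degree 4 in A major, and a major seventh chord on that degree is written IV7.

IV7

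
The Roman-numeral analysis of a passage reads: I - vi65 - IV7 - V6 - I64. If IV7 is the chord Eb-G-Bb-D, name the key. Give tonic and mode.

Bb major

The chord Ebmaj7 is a major seventh chord rooted on Eb; its label is IV7.
Counting down 3 scale steps from Eb places the tonic on Bb; a major seventh chord on degree 4 is diatonic only in major.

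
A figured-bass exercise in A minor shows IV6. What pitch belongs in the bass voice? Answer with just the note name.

F#

IV in A minor has root D; the chord is D-F#-A.
The figure 6 means first inversion — the third is in the bass.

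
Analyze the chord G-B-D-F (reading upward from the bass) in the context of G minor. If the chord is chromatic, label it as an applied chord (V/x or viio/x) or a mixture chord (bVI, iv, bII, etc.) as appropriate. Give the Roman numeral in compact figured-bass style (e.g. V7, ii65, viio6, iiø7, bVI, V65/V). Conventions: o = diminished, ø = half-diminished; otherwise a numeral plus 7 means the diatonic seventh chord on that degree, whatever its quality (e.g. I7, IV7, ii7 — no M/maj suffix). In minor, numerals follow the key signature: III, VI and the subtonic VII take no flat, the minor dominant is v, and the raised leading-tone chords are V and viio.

Stacked in thirds the chord is G-B-D-F: a dominant seventh chord on G.
G is not a diatonic chord root with this quality in G minor, but it lies a perfect fifth above C (iv), so the chord functions as an applied dominant of iv.

V7/iv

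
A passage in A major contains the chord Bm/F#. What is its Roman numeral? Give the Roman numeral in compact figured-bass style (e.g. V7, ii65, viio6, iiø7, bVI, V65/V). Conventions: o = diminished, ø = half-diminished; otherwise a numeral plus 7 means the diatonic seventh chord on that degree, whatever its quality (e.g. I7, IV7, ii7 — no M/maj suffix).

ii64

The pitches B-D-F# form a minor triad rooted on B.
In A major, B is the supertonic; the diatonic minor triad there is ii.
With F# in the bass the chord is in second inversion, so the figured bass is 64.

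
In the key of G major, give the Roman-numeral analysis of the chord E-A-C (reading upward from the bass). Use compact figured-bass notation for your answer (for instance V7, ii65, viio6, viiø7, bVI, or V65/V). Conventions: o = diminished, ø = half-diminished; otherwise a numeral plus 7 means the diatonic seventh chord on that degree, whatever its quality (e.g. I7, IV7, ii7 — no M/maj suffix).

Stacked in thirds the chord is A-C-E: a minor triad on A.
In G major, A is the supertonic; the diatonic minor triad there is ii.
With E in the bass the chord is in second inversion, so the figured bass is 64.

ii64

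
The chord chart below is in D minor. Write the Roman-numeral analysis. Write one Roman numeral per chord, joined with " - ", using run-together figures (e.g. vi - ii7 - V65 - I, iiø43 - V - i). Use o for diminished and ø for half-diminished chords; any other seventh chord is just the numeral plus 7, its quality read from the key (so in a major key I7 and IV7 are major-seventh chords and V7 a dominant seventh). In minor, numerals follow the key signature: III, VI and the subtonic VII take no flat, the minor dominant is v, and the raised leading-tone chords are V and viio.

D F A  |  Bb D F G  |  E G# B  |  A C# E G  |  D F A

D-F-A: minor triad on D = scale degree 1 → i.
Bb-D-F-G: root G is the subdominant; minor seventh chord there is iv65.
E-G#-B: chromatic; E is V of V, so V/V.
A-C#-E-G: dominant seventh chord on A = scale degree 5 → V7.
D-F-A: root D is the tonic; minor triad there is i.

i - iv65 - V/V - V7 - i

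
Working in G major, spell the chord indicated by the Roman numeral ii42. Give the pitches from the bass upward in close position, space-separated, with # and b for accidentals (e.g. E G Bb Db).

G A C E

The numeral's case and figure indicate a minor seventh chord. In G major its root, scale degree 2, is A.
Stacking thirds from A gives A-C-E-G.
The figured bass 42 indicates third inversion, placing the seventh (G) in the bass: G-A-C-E.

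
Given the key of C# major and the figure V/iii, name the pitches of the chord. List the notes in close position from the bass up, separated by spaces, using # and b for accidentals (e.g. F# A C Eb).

B# D## F##

V/iii is a secondary dominant — the dominant triad of iii. iii in C# major is E#, so the applied chord's root is B#, a perfect fifth above.
Building a major triad on B# gives B#-D##-F##.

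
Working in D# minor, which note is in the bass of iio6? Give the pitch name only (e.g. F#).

iio in D# minor has root E#; the chord is E#-G#-B.
The figure 6 means first inversion — the third is in the bass.

G#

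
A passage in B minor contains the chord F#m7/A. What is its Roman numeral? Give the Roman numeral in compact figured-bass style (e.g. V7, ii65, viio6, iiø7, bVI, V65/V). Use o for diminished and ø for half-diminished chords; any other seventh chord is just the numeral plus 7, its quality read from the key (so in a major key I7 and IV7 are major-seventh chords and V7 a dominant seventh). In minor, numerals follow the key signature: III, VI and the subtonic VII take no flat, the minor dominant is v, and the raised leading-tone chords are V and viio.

v65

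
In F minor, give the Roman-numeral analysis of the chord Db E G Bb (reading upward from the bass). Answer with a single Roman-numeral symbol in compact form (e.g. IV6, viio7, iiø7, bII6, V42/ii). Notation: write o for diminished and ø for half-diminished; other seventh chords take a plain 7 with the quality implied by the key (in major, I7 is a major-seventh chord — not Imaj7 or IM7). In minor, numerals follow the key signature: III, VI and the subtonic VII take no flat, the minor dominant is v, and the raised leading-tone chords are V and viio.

Stacked in thirds the chord is E-G-Bb-Db: a fully diminished seventh chord on E.
In F minor, E is the leading tone; the diatonic fully diminished seventh chord there is viio7.
With Db in the bass the chord is in third inversion, so the figured bass is 42.

viio42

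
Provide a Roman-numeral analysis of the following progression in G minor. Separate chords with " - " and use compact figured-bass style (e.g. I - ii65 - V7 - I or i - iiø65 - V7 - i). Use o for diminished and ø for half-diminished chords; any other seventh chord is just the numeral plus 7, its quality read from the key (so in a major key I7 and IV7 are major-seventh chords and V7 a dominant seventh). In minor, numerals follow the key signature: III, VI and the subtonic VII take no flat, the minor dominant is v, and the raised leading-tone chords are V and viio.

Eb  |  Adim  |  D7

Eb: root Eb is the submediant; major triad there is VI.
Adim has root A, degree 2 in G minor, so iio.
D7: dominant seventh chord on D = scale degree 5 → V7.

VI - iio - V7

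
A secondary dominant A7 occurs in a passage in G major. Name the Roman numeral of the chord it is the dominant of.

V

The chord is a dominant seventh chord on A.
A dominant resolves down a perfect fifth: A → D. In G major, D is scale degree 5, i.e. V.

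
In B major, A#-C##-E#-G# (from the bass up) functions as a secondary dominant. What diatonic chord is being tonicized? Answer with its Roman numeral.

iii

The chord is a dominant seventh chord on A#.
A dominant resolves down a perfect fifth: A# → D#. In B major, D# is scale degree 3, i.e. iii.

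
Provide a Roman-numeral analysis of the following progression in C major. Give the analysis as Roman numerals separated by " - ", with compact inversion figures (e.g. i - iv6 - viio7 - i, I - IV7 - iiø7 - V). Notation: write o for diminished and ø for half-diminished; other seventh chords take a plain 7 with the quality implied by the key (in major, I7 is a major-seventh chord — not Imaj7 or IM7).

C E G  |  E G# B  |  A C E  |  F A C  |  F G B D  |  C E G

I - V/vi - vi - IV - V42 - I

C-E-G: major triad on C = scale degree 1 → I.
E-G#-B is the secondary dominant of vi (major triad on E): V/vi.
A-C-E: root A is the submediant; minor triad there is vi.
F-A-C: major triad on F = scale degree 4 → IV.
F-G-B-D: dominant seventh chord on G = scale degree 5 → V42.
C-E-G: major triad on C = scale degree 1 → I.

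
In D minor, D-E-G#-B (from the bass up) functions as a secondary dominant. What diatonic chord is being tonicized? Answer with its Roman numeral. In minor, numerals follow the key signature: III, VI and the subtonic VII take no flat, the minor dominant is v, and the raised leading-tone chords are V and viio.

The chord is a dominant seventh chord on E.
A dominant resolves down a perfect fifth: E → A. In D minor, A is scale degree 5, i.e. V.

V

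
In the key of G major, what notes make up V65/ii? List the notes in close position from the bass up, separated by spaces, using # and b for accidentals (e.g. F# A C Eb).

G# B D E

The slash means an applied dominant: we want the dominant of ii. In G major, ii is A minor, and its dominant is built on E.
Building a dominant seventh chord on E gives E-G#-B-D.
The figured bass 65 indicates first inversion, placing the third (G#) in the bass: G#-B-D-E.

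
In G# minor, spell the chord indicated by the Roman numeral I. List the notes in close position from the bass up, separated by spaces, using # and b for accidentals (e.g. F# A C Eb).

G# B# D#

I is the major tonic (Picardy third), borrowed from the parallel major. In G# minor that root is G#.
So the chord is G#-B#-D#.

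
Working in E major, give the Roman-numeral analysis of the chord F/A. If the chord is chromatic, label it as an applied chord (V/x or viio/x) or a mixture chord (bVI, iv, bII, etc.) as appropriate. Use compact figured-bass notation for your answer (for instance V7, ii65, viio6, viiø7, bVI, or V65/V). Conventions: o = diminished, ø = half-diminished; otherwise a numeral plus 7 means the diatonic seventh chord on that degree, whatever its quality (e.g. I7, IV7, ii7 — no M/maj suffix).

The pitches F-A-C form a major triad rooted on F.
F is the lowered second degree of E major (diatonic 2 would be F#). This is the Neapolitan sixth — a major triad on the lowered second degree, here in its customary first inversion.
With A in the bass the chord is in first inversion, so the figured bass is 6.

bII6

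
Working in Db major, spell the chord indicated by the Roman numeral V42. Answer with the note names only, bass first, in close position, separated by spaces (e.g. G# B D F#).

The numeral's case and figure indicate a dominant seventh chord. In Db major its root, scale degree 5, is Ab.
That chord is spelled Ab-C-Eb-Gb.
The figured bass 42 indicates third inversion, placing the seventh (Gb) in the bass: Gb-Ab-C-Eb.

Gb Ab C Eb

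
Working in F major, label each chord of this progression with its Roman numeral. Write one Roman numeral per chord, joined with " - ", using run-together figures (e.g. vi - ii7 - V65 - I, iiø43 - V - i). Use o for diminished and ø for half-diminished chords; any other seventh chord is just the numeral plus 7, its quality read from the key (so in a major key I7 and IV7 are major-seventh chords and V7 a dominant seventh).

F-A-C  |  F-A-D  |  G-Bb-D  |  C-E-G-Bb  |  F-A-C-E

I - vi6 - ii - V7 - I7

F-A-C: root F is the tonic; major triad there is I.
F-A-D: root D is the submediant; minor triad there is vi6.
G-Bb-D: root G is the supertonic; minor triad there is ii.
C-E-G-Bb: root C is the dominant; dominant seventh chord there is V7.
F-A-C-E: root F is the tonic; major seventh chord there is I7.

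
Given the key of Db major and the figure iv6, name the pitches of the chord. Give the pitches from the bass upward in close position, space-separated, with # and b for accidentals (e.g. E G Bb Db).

Bbb Db Gb

iv6 is the minor subdominant, borrowed from the parallel minor. In Db major that root is Gb.
So the chord is Gb-Bbb-Db, a minor triad.
With the 6 figure the chord is in first inversion; from the bass Bbb upward in close position it reads Bbb-Db-Gb.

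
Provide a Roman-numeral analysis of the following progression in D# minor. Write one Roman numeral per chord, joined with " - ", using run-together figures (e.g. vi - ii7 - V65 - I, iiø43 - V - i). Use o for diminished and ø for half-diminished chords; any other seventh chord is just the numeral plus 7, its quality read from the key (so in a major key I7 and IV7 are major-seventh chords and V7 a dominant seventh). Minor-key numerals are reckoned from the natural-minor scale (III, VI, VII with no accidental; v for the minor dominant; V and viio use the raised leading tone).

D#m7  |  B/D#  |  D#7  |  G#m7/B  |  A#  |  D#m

i7 - VI6 - V7/iv - iv65 - V - i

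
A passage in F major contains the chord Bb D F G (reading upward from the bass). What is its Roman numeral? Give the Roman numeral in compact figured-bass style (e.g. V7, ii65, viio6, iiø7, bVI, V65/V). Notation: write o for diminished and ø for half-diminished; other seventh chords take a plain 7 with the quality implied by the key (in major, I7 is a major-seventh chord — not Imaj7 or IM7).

ii65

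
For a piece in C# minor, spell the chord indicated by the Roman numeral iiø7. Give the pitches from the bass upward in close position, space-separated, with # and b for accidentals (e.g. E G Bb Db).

D# F# A C#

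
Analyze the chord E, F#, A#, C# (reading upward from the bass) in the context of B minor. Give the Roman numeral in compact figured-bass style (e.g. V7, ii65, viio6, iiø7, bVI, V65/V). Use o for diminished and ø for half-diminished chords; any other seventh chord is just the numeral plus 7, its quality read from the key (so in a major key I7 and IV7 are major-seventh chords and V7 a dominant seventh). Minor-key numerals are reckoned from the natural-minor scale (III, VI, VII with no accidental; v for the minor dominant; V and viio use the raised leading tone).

V42

Stacked in thirds the chord is F#-A#-C#-E: a dominant seventh chord on F#.
In B minor, F# is the dominant; the diatonic dominant seventh chord there is V7.
With E in the bass the chord is in third inversion, so the figured bass is 42.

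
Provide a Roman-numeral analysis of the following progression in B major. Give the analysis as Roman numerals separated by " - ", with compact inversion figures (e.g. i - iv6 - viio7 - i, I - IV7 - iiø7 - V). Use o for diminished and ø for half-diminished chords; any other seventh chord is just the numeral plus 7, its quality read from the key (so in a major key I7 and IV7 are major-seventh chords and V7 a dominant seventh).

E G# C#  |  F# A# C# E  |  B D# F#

E-G#-C#: root C# is the supertonic; minor triad there is ii6.
F#-A#-C#-E: dominant seventh chord on F# = scale degree 5 → V7.
B-D#-F#: major triad on B = scale degree 1 → I.

ii6 - V7 - I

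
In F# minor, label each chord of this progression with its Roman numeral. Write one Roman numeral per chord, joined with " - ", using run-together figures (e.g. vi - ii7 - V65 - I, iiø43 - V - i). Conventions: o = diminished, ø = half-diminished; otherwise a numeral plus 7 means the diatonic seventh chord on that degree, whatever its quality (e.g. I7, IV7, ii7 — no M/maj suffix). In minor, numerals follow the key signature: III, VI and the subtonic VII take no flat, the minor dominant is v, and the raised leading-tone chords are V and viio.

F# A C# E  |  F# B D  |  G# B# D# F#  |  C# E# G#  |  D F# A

F#-A-C#-E has root F#, degree 1 in F# minor, so i7.
F#-B-D: root B is the subdominant; minor triad there is iv64.
G#-B#-D#-F# is the secondary dominant of V (dominant seventh chord on G#): V7/V.
C#-E#-G# has root C#, degree 5 in F# minor, so V.
D-F#-A has root D, degree 6 in F# minor, so VI.

i7 - iv64 - V7/V - V - VI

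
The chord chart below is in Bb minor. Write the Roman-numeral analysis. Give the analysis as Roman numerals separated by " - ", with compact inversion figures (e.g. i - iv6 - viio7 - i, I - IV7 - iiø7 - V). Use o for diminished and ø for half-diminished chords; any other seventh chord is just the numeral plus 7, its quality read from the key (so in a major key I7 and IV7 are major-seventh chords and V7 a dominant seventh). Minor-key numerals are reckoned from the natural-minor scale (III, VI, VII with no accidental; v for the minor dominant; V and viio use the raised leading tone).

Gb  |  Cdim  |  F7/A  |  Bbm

VI - iio - V65 - i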